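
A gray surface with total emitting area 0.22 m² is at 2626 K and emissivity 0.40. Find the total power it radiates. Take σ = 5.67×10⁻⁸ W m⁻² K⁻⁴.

P ≈ 2.37×10^5 W

P = εσAT⁴ = 0.40 × 5.67×10⁻⁸ × 0.220 × (2626)⁴ = 0.40 × 5.67×10⁻⁸ × 0.220 × 4.76×10^13.
P = 2.37×10^5 W.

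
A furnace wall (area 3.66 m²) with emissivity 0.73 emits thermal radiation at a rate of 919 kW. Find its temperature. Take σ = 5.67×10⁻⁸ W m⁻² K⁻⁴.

T ≈ 1570 K

From P = εσAT⁴, T = (P / εσA)^(1/4) = (9.19×10^5 / (0.73 × 5.67×10⁻⁸ × 3.66))^(1/4).
T = (6.07×10^12)^(1/4) = 1570 K.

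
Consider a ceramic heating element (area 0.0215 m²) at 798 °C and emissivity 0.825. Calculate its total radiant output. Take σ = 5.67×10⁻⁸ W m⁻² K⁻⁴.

798 °C = 1071 K.
P = εσAT⁴ = 0.825 × 5.67×10⁻⁸ × 0.0215 × (1071)⁴ = 0.825 × 5.67×10⁻⁸ × 0.0215 × 1.32×10^12.
P = 1320 W.

P ≈ 1320 W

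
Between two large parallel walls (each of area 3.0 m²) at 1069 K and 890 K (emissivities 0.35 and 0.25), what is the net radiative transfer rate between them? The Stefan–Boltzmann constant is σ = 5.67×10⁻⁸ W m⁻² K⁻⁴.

For two large parallel gray plates, q = σ(T₁⁴ − T₂⁴) / (1/ε₁ + 1/ε₂ − 1).
1/ε₁ + 1/ε₂ − 1 = 1/0.35 + 1/0.25 − 1 = 5.857.
T₁⁴ − T₂⁴ = 1.31×10^12 − 6.27×10^11 = 6.78×10^11 K⁴.
q = 5.67×10⁻⁸ × 6.78×10^11 / 5.857 = 6570 W/m².
Q = q·A = 6570 × 3.0 = 19700 W.

Q ≈ 19700 W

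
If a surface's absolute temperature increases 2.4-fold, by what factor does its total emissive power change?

factor ≈ 33.2

P ∝ T⁴, so the power scales as (2.4)⁴ = 33.2.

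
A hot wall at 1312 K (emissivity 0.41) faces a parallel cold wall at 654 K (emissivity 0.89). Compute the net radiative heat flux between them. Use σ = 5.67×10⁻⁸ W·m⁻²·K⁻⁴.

For two large parallel gray plates, q = σ(T₁⁴ − T₂⁴) / (1/ε₁ + 1/ε₂ − 1).
1/ε₁ + 1/ε₂ − 1 = 1/0.41 + 1/0.89 − 1 = 2.563.
T₁⁴ − T₂⁴ = 2.96×10^12 − 1.83×10^11 = 2.78×10^12 K⁴.
q = 5.67×10⁻⁸ × 2.78×10^12 / 2.563 = 61500 W/m².

q ≈ 61500 W/m²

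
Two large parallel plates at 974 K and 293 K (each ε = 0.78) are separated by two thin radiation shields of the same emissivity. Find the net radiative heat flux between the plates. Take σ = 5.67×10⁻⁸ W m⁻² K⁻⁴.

q ≈ 10800 W/m²

Each of the 3 gaps contributes resistance (2/ε − 1) = 2/0.78 − 1 = 1.564; total = 4.692.
q = σ(T₁⁴ − T₂⁴) / 4.692 = 5.67×10⁻⁸ × 8.93×10^11 / 4.692 = 10800 W/m².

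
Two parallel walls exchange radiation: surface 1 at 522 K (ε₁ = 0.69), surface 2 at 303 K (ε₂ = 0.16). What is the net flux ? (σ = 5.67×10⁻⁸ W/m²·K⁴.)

q ≈ 557 W/m²

For two large parallel gray plates, q = σ(T₁⁴ − T₂⁴) / (1/ε₁ + 1/ε₂ − 1).
1/ε₁ + 1/ε₂ − 1 = 1/0.69 + 1/0.16 − 1 = 6.699.
T₁⁴ − T₂⁴ = 7.42×10^10 − 8.43×10^9 = 6.58×10^10 K⁴.
q = 5.67×10⁻⁸ × 6.58×10^10 / 6.699 = 557 W/m².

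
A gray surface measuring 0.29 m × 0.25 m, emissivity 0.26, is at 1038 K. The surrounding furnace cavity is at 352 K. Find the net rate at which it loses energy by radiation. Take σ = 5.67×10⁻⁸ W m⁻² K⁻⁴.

Q ≈ 1220 W

A = 0.29 × 0.25 = 0.0725 m².
Q = εσA(T⁴ − T_s⁴). T⁴ − T_s⁴ = (1038)⁴ − (352)⁴ = 1.16×10^12 − 1.54×10^10 = 1.15×10^12 K⁴.
Q = 0.26 × 5.67×10⁻⁸ × 0.0725 × 1.15×10^12 = 1220 W.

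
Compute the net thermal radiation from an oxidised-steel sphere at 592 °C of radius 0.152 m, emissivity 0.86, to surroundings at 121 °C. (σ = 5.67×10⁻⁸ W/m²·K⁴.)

Q ≈ 7580 W

A = 4πr² = 4π × (0.152)² = 0.290 m².
Convert: 592 °C = 865 K; 121 °C = 394 K.
Q = εσA(T⁴ − T_s⁴). T⁴ − T_s⁴ = (865)⁴ − (394)⁴ = 5.60×10^11 − 2.41×10^10 = 5.36×10^11 K⁴.
Q = 0.86 × 5.67×10⁻⁸ × 0.290 × 5.36×10^11 = 7580 W.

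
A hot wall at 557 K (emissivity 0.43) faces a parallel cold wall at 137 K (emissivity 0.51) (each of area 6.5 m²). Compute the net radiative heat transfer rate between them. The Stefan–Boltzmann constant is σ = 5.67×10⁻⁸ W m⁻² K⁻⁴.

For two large parallel gray plates, q = σ(T₁⁴ − T₂⁴) / (1/ε₁ + 1/ε₂ − 1).
1/ε₁ + 1/ε₂ − 1 = 1/0.43 + 1/0.51 − 1 = 3.286.
T₁⁴ − T₂⁴ = 9.63×10^10 − 3.52×10^8 = 9.59×10^10 K⁴.
q = 5.67×10⁻⁸ × 9.59×10^10 / 3.286 = 1650 W/m².
Q = q·A = 1650 × 6.5 = 10800 W.

Q ≈ 10800 W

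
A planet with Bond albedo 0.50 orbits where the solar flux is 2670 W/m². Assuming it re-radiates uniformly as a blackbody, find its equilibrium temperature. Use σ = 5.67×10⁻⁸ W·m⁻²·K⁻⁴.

Power absorbed = (1−a)S·πR²; power emitted = 4πR²σT⁴. Equating and cancelling πR²:
T = ((1−a)S / 4σ)^(1/4) = (1340 / (4 × 5.67×10⁻⁸))^(1/4) = (5.89×10^9)^(1/4).
T = 277 K.

T ≈ 277 K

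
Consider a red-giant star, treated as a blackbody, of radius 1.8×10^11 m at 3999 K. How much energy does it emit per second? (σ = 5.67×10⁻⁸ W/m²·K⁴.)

P ≈ 5.90×10^30 W

A = 4πr² = 4π × (1.8×10^11)² = 4.07×10^23 m².
P = σAT⁴ = 5.67×10⁻⁸ × 4.07×10^23 × (3999)⁴ = 5.67×10⁻⁸ × 4.07×10^23 × 2.56×10^14.
P = 5.90×10^30 W.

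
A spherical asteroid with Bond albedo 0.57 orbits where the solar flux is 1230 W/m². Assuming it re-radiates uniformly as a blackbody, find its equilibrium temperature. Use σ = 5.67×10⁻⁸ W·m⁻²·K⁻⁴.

T ≈ 220 K

Power absorbed = (1−a)S·πR²; power emitted = 4πR²σT⁴. Equating and cancelling πR²:
T = ((1−a)S / 4σ)^(1/4) = (529 / (4 × 5.67×10⁻⁸))^(1/4) = (2.33×10^9)^(1/4).
T = 220 K.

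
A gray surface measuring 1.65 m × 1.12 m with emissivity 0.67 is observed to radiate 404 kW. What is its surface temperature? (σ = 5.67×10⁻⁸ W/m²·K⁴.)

A = 1.65 × 1.12 = 1.85 m².
From P = εσAT⁴, T = (P / εσA)^(1/4) = (4.04×10^5 / (0.67 × 5.67×10⁻⁸ × 1.85))^(1/4).
T = (5.75×10^12)^(1/4) = 1550 K.

T ≈ 1550 K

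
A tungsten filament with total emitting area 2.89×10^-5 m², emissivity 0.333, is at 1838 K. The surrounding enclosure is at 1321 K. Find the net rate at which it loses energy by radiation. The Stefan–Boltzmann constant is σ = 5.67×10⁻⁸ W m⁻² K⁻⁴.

Q = εσA(T⁴ − T_s⁴). T⁴ − T_s⁴ = (1838)⁴ − (1321)⁴ = 1.14×10^13 − 3.05×10^12 = 8.37×10^12 K⁴.
Q = 0.333 × 5.67×10⁻⁸ × 2.89×10^-5 × 8.37×10^12 = 4.57 W.

Q ≈ 4.57 W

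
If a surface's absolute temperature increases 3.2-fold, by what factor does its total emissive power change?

P ∝ T⁴, so the power scales as (3.2)⁴ = 105.

factor ≈ 105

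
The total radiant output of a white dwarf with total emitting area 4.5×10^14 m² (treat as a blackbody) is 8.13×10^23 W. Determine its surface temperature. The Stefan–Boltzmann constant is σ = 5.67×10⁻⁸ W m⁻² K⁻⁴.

T ≈ 13400 K

From P = σAT⁴, T = (P / σA)^(1/4) = (8.13×10^23 / (5.67×10⁻⁸ × 4.50×10^14))^(1/4).
T = (3.19×10^16)^(1/4) = 13400 K.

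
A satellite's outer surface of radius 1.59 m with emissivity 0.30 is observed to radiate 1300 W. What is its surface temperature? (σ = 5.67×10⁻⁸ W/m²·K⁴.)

A = 4πr² = 4π × (1.59)² = 31.8 m².
From P = εσAT⁴, T = (P / εσA)^(1/4) = (1300 / (0.30 × 5.67×10⁻⁸ × 31.8))^(1/4).
T = (2.41×10^9)^(1/4) = 221 K.

T ≈ 221 K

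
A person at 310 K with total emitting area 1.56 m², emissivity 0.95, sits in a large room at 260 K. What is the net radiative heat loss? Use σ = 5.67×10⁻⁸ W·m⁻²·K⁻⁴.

Q ≈ 392 W

Q = εσA(T⁴ − T_s⁴). T⁴ − T_s⁴ = (310)⁴ − (260)⁴ = 9.24×10^9 − 4.57×10^9 = 4.67×10^9 K⁴.
Q = 0.95 × 5.67×10⁻⁸ × 1.56 × 4.67×10^9 = 392 W.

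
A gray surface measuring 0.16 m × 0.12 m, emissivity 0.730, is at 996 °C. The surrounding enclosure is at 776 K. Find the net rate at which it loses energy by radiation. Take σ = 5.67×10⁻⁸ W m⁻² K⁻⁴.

Q ≈ 1770 W

A = 0.16 × 0.12 = 0.0192 m².
Convert: 996 °C = 1269 K.
Q = εσA(T⁴ − T_s⁴). T⁴ − T_s⁴ = (1269)⁴ − (776)⁴ = 2.59×10^12 − 3.63×10^11 = 2.23×10^12 K⁴.
Q = 0.730 × 5.67×10⁻⁸ × 0.0192 × 2.23×10^12 = 1770 W.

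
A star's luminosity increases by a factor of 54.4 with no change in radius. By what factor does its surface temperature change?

P ∝ T⁴ ⇒ T ∝ P^(1/4), so T scales by (54.4)^(1/4) = 2.72.

factor ≈ 2.72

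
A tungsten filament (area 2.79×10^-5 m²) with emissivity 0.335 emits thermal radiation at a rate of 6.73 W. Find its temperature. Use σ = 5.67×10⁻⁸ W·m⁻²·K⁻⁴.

From P = εσAT⁴, T = (P / εσA)^(1/4) = (6.73 / (0.335 × 5.67×10⁻⁸ × 2.79×10^-5))^(1/4).
T = (1.27×10^13)^(1/4) = 1890 K.

T ≈ 1890 K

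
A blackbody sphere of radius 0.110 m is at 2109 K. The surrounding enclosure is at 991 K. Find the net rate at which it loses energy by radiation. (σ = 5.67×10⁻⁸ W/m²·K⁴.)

A = 4πr² = 4π × (0.110)² = 0.152 m².
Q = σA(T⁴ − T_s⁴). T⁴ − T_s⁴ = (2109)⁴ − (991)⁴ = 1.98×10^13 − 9.64×10^11 = 1.88×10^13 K⁴.
Q = 5.67×10⁻⁸ × 0.152 × 1.88×10^13 = 1.62×10^5 W.

Q ≈ 1.62×10^5 W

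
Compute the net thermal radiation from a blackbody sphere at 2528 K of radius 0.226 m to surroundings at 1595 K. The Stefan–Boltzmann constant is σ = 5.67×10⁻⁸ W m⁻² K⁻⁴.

A = 4πr² = 4π × (0.226)² = 0.642 m².
Q = σA(T⁴ − T_s⁴). T⁴ − T_s⁴ = (2528)⁴ − (1595)⁴ = 4.08×10^13 − 6.47×10^12 = 3.44×10^13 K⁴.
Q = 5.67×10⁻⁸ × 0.642 × 3.44×10^13 = 1.25×10^6 W.

Q ≈ 1.25×10^6 W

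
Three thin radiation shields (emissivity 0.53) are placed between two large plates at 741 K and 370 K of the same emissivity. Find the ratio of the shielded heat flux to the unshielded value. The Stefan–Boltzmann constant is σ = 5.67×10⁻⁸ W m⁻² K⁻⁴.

With N identical shields there are N+1 = 4 gaps in series, each with the same radiative resistance, so the flux falls to 1/(N+1) of its unshielded value.

ratio ≈ 0.250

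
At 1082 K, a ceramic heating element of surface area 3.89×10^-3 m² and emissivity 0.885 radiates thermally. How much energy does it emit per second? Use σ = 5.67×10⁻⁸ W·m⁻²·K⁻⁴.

P ≈ 268 W

Stefan–Boltzmann: P = εσAT⁴ = 0.885 × 5.67×10⁻⁸ × 3.89×10^-3 × (1082)⁴ = 0.885 × 5.67×10⁻⁸ × 3.89×10^-3 × 1.37×10^12.
P = 268 W.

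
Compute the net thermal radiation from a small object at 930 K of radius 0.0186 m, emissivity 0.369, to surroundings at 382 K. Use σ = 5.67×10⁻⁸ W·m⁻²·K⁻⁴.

A = 4πr² = 4π × (0.0186)² = 4.35×10^-3 m².
Q = εσA(T⁴ − T_s⁴). T⁴ − T_s⁴ = (930)⁴ − (382)⁴ = 7.48×10^11 − 2.13×10^10 = 7.27×10^11 K⁴.
Q = 0.369 × 5.67×10⁻⁸ × 4.35×10^-3 × 7.27×10^11 = 66.1 W.

Q ≈ 66.1 W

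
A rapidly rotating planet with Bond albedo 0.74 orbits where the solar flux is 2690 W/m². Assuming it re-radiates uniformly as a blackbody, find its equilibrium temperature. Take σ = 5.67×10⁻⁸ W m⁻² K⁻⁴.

Power absorbed = (1−a)S·πR²; power emitted = 4πR²σT⁴. Equating and cancelling πR²:
T = ((1−a)S / 4σ)^(1/4) = (699 / (4 × 5.67×10⁻⁸))^(1/4) = (3.08×10^9)^(1/4).
T = 236 K.

T ≈ 236 K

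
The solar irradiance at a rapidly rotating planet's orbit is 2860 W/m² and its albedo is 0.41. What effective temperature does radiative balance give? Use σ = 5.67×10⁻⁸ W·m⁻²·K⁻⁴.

Power absorbed = (1−a)S·πR²; power emitted = 4πR²σT⁴. Equating and cancelling πR²:
T = ((1−a)S / 4σ)^(1/4) = (1690 / (4 × 5.67×10⁻⁸))^(1/4) = (7.44×10^9)^(1/4).
T = 294 K.

T ≈ 294 K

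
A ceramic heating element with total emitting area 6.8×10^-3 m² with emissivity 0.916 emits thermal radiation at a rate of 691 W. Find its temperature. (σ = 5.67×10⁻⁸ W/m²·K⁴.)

T ≈ 1180 K

From P = εσAT⁴, T = (P / εσA)^(1/4) = (691 / (0.916 × 5.67×10⁻⁸ × 6.80×10^-3))^(1/4).
T = (1.96×10^12)^(1/4) = 1180 K.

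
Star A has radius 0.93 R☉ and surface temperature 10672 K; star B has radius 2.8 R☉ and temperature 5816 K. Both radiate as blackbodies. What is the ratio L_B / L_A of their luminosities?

L = 4πR²σT⁴ ∝ R²T⁴, so L_B/L_A = (2.8/0.93)² × (5816/10672)⁴ = 9.06 × 0.0882 = 0.800.

L_B/L_A ≈ 0.800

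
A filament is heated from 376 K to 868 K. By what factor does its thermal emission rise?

P ∝ T⁴, so the ratio is (868/376)⁴ = (2.309)⁴ = 28.4.

ratio ≈ 28.4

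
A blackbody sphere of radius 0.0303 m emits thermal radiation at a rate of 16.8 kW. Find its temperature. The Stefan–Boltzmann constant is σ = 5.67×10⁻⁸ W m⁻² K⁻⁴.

A = 4πr² = 4π × (0.0303)² = 0.0115 m².
From P = σAT⁴, T = (P / σA)^(1/4) = (16800 / (5.67×10⁻⁸ × 0.0115))^(1/4).
T = (2.57×10^13)^(1/4) = 2250 K.

T ≈ 2250 K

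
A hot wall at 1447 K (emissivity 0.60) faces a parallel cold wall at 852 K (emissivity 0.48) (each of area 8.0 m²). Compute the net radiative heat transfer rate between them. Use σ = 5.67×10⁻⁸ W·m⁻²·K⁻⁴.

For two large parallel gray plates, q = σ(T₁⁴ − T₂⁴) / (1/ε₁ + 1/ε₂ − 1).
1/ε₁ + 1/ε₂ − 1 = 1/0.60 + 1/0.48 − 1 = 2.750.
T₁⁴ − T₂⁴ = 4.38×10^12 − 5.27×10^11 = 3.86×10^12 K⁴.
q = 5.67×10⁻⁸ × 3.86×10^12 / 2.750 = 79500 W/m².
Q = q·A = 79500 × 8.0 = 6.36×10^5 W.

Q ≈ 6.36×10^5 W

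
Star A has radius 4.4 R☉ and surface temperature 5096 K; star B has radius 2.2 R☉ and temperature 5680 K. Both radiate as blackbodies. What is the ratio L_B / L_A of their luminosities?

L_B/L_A ≈ 0.386

L = 4πR²σT⁴ ∝ R²T⁴, so L_B/L_A = (2.2/4.4)² × (5680/5096)⁴ = 0.250 × 1.54 = 0.386.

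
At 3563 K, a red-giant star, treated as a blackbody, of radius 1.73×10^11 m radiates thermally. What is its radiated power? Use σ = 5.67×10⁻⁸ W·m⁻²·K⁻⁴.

A = 4πr² = 4π × (1.73×10^11)² = 3.76×10^23 m².
P = σAT⁴ = 5.67×10⁻⁸ × 3.76×10^23 × (3563)⁴ = 5.67×10⁻⁸ × 3.76×10^23 × 1.61×10^14.
P = 3.44×10^30 W.

P ≈ 3.44×10^30 W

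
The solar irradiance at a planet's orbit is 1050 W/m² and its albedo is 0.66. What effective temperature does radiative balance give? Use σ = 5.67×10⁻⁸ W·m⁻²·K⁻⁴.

T ≈ 199 K

Power absorbed = (1−a)S·πR²; power emitted = 4πR²σT⁴. Equating and cancelling πR²:
T = ((1−a)S / 4σ)^(1/4) = (357 / (4 × 5.67×10⁻⁸))^(1/4) = (1.57×10^9)^(1/4).
T = 199 K.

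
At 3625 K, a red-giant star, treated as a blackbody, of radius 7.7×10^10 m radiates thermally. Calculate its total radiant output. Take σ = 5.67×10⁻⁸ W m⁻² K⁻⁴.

A = 4πr² = 4π × (7.7×10^10)² = 7.45×10^22 m².
P = σAT⁴ = 5.67×10⁻⁸ × 7.45×10^22 × (3625)⁴ = 5.67×10⁻⁸ × 7.45×10^22 × 1.73×10^14.
P = 7.29×10^29 W.

P ≈ 7.29×10^29 W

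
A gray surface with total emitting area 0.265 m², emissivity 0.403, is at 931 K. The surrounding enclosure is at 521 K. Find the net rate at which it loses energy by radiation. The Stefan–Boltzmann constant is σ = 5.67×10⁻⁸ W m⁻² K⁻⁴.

Q = εσA(T⁴ − T_s⁴). T⁴ − T_s⁴ = (931)⁴ − (521)⁴ = 7.51×10^11 − 7.37×10^10 = 6.78×10^11 K⁴.
Q = 0.403 × 5.67×10⁻⁸ × 0.265 × 6.78×10^11 = 4100 W.

Q ≈ 4100 W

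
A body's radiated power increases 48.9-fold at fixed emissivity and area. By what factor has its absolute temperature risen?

P ∝ T⁴ ⇒ T ∝ P^(1/4), so T scales by (48.9)^(1/4) = 2.64.

factor ≈ 2.64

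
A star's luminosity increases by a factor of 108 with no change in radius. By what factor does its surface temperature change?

factor ≈ 3.22

P ∝ T⁴ ⇒ T ∝ P^(1/4), so T scales by (108)^(1/4) = 3.22.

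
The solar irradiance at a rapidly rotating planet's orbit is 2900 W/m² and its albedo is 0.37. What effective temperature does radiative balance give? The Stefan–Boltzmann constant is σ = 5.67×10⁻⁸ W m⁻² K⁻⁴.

Power absorbed = (1−a)S·πR²; power emitted = 4πR²σT⁴. Equating and cancelling πR²:
T = ((1−a)S / 4σ)^(1/4) = (1830 / (4 × 5.67×10⁻⁸))^(1/4) = (8.06×10^9)^(1/4).
T = 300 K.

T ≈ 300 K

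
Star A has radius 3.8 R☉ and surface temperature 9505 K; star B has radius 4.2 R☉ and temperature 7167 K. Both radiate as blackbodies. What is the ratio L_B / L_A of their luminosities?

L = 4πR²σT⁴ ∝ R²T⁴, so L_B/L_A = (4.2/3.8)² × (7167/9505)⁴ = 1.22 × 0.323 = 0.395.

L_B/L_A ≈ 0.395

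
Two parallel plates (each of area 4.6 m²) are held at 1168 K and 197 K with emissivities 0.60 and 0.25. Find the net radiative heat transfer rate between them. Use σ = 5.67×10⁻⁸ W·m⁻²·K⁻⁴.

For two large parallel gray plates, q = σ(T₁⁴ − T₂⁴) / (1/ε₁ + 1/ε₂ − 1).
1/ε₁ + 1/ε₂ − 1 = 1/0.60 + 1/0.25 − 1 = 4.667.
T₁⁴ − T₂⁴ = 1.86×10^12 − 1.51×10^9 = 1.86×10^12 K⁴.
q = 5.67×10⁻⁸ × 1.86×10^12 / 4.667 = 22600 W/m².
Q = q·A = 22600 × 4.6 = 1.04×10^5 W.

Q ≈ 1.04×10^5 W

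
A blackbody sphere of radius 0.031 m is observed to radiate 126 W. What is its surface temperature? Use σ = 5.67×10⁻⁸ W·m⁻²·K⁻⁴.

A = 4πr² = 4π × (0.031)² = 0.0121 m².
From P = σAT⁴, T = (P / σA)^(1/4) = (126 / (5.67×10⁻⁸ × 0.0121))^(1/4).
T = (1.84×10^11)^(1/4) = 655 K.

T ≈ 655 K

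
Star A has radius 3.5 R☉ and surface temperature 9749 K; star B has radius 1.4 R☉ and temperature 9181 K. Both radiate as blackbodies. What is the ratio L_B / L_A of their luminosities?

L = 4πR²σT⁴ ∝ R²T⁴, so L_B/L_A = (1.4/3.5)² × (9181/9749)⁴ = 0.160 × 0.787 = 0.126.

L_B/L_A ≈ 0.126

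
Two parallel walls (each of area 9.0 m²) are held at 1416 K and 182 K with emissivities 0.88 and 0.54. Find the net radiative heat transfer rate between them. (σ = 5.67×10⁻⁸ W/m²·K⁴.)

Q ≈ 1.03×10^6 W

For two large parallel gray plates, q = σ(T₁⁴ − T₂⁴) / (1/ε₁ + 1/ε₂ − 1).
1/ε₁ + 1/ε₂ − 1 = 1/0.88 + 1/0.54 − 1 = 1.988.
T₁⁴ − T₂⁴ = 4.02×10^12 − 1.10×10^9 = 4.02×10^12 K⁴.
q = 5.67×10⁻⁸ × 4.02×10^12 / 1.988 = 1.15×10^5 W/m².
Q = q·A = 1.15×10^5 × 9.0 = 1.03×10^6 W.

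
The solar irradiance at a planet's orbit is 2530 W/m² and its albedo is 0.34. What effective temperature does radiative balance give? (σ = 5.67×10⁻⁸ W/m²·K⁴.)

T ≈ 293 K

Power absorbed = (1−a)S·πR²; power emitted = 4πR²σT⁴. Equating and cancelling πR²:
T = ((1−a)S / 4σ)^(1/4) = (1670 / (4 × 5.67×10⁻⁸))^(1/4) = (7.36×10^9)^(1/4).
T = 293 K.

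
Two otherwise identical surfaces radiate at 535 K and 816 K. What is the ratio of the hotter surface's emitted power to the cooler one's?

P ∝ T⁴, so the ratio is (816/535)⁴ = (1.525)⁴ = 5.41.

ratio ≈ 5.41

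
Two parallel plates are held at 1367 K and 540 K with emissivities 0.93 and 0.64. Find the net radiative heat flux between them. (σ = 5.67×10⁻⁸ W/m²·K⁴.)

q ≈ 1.18×10^5 W/m²

For two large parallel gray plates, q = σ(T₁⁴ − T₂⁴) / (1/ε₁ + 1/ε₂ − 1).
1/ε₁ + 1/ε₂ − 1 = 1/0.93 + 1/0.64 − 1 = 1.638.
T₁⁴ − T₂⁴ = 3.49×10^12 − 8.50×10^10 = 3.41×10^12 K⁴.
q = 5.67×10⁻⁸ × 3.41×10^12 / 1.638 = 1.18×10^5 W/m².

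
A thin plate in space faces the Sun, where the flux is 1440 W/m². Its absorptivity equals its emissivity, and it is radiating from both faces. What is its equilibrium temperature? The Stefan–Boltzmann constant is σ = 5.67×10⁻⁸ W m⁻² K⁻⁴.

T ≈ 336 K

Absorbed flux αS = emitted flux 2εσT⁴ per unit area; with α = ε this gives T = (S/2σ)^(1/4).
T = (1440 / (2 × 5.67×10⁻⁸))^(1/4) = (1.27×10^10)^(1/4).
T = 336 K.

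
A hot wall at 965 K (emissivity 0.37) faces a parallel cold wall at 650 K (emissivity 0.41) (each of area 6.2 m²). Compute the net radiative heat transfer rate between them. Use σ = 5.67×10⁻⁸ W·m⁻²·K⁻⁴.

Q ≈ 58500 W

For two large parallel gray plates, q = σ(T₁⁴ − T₂⁴) / (1/ε₁ + 1/ε₂ − 1).
1/ε₁ + 1/ε₂ − 1 = 1/0.37 + 1/0.41 − 1 = 4.142.
T₁⁴ − T₂⁴ = 8.67×10^11 − 1.79×10^11 = 6.89×10^11 K⁴.
q = 5.67×10⁻⁸ × 6.89×10^11 / 4.142 = 9430 W/m².
Q = q·A = 9430 × 6.2 = 58500 W.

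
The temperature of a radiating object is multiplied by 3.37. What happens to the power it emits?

P ∝ T⁴, so the power scales as (3.37)⁴ = 129.

factor ≈ 129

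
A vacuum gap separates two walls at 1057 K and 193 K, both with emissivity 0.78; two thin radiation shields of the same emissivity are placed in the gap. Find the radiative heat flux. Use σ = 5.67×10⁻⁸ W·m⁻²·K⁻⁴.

Each of the 3 gaps contributes resistance (2/ε − 1) = 2/0.78 − 1 = 1.564; total = 4.692.
q = σ(T₁⁴ − T₂⁴) / 4.692 = 5.67×10⁻⁸ × 1.25×10^12 / 4.692 = 15100 W/m².

q ≈ 15100 W/m²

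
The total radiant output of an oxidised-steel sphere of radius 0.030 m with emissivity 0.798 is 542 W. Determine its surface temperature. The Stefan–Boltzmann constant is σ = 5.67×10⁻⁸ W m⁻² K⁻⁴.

A = 4πr² = 4π × (0.030)² = 0.0113 m².
From P = εσAT⁴, T = (P / εσA)^(1/4) = (542 / (0.798 × 5.67×10⁻⁸ × 0.0113))^(1/4).
T = (1.06×10^12)^(1/4) = 1010 K.

T ≈ 1010 K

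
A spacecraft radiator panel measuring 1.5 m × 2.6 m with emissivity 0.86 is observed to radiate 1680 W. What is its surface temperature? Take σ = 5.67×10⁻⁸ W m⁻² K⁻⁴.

T ≈ 307 K

A = 1.5 × 2.6 = 3.90 m².
From P = εσAT⁴, T = (P / εσA)^(1/4) = (1680 / (0.86 × 5.67×10⁻⁸ × 3.90))^(1/4).
T = (8.83×10^9)^(1/4) = 307 K.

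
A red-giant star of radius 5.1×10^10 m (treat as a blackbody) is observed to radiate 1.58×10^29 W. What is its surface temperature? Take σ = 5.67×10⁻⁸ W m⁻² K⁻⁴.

T ≈ 3040 K

A = 4πr² = 4π × (5.1×10^10)² = 3.27×10^22 m².
From P = σAT⁴, T = (P / σA)^(1/4) = (1.58×10^29 / (5.67×10⁻⁸ × 3.27×10^22))^(1/4).
T = (8.53×10^13)^(1/4) = 3040 K.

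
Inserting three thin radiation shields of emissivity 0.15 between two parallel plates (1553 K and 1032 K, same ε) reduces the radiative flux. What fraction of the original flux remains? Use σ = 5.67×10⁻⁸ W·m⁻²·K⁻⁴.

ratio ≈ 0.250

With N identical shields there are N+1 = 4 gaps in series, each with the same radiative resistance, so the flux falls to 1/(N+1) of its unshielded value.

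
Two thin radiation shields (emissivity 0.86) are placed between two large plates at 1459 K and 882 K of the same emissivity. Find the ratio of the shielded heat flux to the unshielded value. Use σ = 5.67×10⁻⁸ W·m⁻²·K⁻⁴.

With N identical shields there are N+1 = 3 gaps in series, each with the same radiative resistance, so the flux falls to 1/(N+1) of its unshielded value.

ratio ≈ 0.333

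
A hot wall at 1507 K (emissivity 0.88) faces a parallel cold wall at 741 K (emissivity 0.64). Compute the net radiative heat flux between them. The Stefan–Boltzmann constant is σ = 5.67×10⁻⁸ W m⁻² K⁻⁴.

q ≈ 1.62×10^5 W/m²

For two large parallel gray plates, q = σ(T₁⁴ − T₂⁴) / (1/ε₁ + 1/ε₂ − 1).
1/ε₁ + 1/ε₂ − 1 = 1/0.88 + 1/0.64 − 1 = 1.699.
T₁⁴ − T₂⁴ = 5.16×10^12 − 3.01×10^11 = 4.86×10^12 K⁴.
q = 5.67×10⁻⁸ × 4.86×10^12 / 1.699 = 1.62×10^5 W/m².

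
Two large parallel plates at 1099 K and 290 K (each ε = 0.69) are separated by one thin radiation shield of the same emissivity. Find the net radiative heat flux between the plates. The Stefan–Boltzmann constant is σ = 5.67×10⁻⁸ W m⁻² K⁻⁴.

Each of the 2 gaps contributes resistance (2/ε − 1) = 2/0.69 − 1 = 1.899; total = 3.797.
q = σ(T₁⁴ − T₂⁴) / 3.797 = 5.67×10⁻⁸ × 1.45×10^12 / 3.797 = 21700 W/m².

q ≈ 21700 W/m²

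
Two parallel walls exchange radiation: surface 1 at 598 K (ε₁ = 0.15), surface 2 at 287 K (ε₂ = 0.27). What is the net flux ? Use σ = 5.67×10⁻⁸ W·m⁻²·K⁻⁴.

For two large parallel gray plates, q = σ(T₁⁴ − T₂⁴) / (1/ε₁ + 1/ε₂ − 1).
1/ε₁ + 1/ε₂ − 1 = 1/0.15 + 1/0.27 − 1 = 9.370.
T₁⁴ − T₂⁴ = 1.28×10^11 − 6.78×10^9 = 1.21×10^11 K⁴.
q = 5.67×10⁻⁸ × 1.21×10^11 / 9.370 = 733 W/m².

q ≈ 733 W/m²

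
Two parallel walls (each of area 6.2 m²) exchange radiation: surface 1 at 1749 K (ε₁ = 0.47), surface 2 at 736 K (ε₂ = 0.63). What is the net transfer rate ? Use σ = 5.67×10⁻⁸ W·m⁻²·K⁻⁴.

Q ≈ 1.17×10^6 W

For two large parallel gray plates, q = σ(T₁⁴ − T₂⁴) / (1/ε₁ + 1/ε₂ − 1).
1/ε₁ + 1/ε₂ − 1 = 1/0.47 + 1/0.63 − 1 = 2.715.
T₁⁴ − T₂⁴ = 9.36×10^12 − 2.93×10^11 = 9.06×10^12 K⁴.
q = 5.67×10⁻⁸ × 9.06×10^12 / 2.715 = 1.89×10^5 W/m².
Q = q·A = 1.89×10^5 × 6.2 = 1.17×10^6 W.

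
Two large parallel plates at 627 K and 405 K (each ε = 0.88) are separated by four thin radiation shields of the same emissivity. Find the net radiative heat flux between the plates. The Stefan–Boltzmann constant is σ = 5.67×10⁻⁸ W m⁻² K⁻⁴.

Each of the 5 gaps contributes resistance (2/ε − 1) = 2/0.88 − 1 = 1.273; total = 6.364.
q = σ(T₁⁴ − T₂⁴) / 6.364 = 5.67×10⁻⁸ × 1.28×10^11 / 6.364 = 1140 W/m².

q ≈ 1140 W/m²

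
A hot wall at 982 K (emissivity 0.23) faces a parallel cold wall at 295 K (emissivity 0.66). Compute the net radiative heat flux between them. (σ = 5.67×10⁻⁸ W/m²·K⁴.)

For two large parallel gray plates, q = σ(T₁⁴ − T₂⁴) / (1/ε₁ + 1/ε₂ − 1).
1/ε₁ + 1/ε₂ − 1 = 1/0.23 + 1/0.66 − 1 = 4.863.
T₁⁴ − T₂⁴ = 9.30×10^11 − 7.57×10^9 = 9.22×10^11 K⁴.
q = 5.67×10⁻⁸ × 9.22×10^11 / 4.863 = 10800 W/m².

q ≈ 10800 W/m²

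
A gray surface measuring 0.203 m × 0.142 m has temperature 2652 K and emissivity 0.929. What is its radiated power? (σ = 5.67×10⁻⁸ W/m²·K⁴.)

A = 0.203 × 0.142 = 0.0288 m².
Stefan–Boltzmann: P = εσAT⁴ = 0.929 × 5.67×10⁻⁸ × 0.0288 × (2652)⁴ = 0.929 × 5.67×10⁻⁸ × 0.0288 × 4.95×10^13.
P = 75100 W.

P ≈ 75100 W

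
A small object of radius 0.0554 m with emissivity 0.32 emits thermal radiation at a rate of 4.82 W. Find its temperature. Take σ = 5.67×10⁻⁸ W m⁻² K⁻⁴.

A = 4πr² = 4π × (0.0554)² = 0.0386 m².
From P = εσAT⁴, T = (P / εσA)^(1/4) = (4.82 / (0.32 × 5.67×10⁻⁸ × 0.0386))^(1/4).
T = (6.89×10^9)^(1/4) = 288 K.

T ≈ 288 K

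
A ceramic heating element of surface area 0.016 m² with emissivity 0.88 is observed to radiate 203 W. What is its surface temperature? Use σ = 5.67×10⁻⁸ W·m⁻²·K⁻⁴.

T ≈ 710 K

From P = εσAT⁴, T = (P / εσA)^(1/4) = (203 / (0.88 × 5.67×10⁻⁸ × 0.0160))^(1/4).
T = (2.54×10^11)^(1/4) = 710 K.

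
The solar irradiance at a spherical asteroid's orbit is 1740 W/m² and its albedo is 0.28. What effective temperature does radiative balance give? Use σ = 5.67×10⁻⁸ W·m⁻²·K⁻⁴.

T ≈ 273 K

Power absorbed = (1−a)S·πR²; power emitted = 4πR²σT⁴. Equating and cancelling πR²:
T = ((1−a)S / 4σ)^(1/4) = (1250 / (4 × 5.67×10⁻⁸))^(1/4) = (5.52×10^9)^(1/4).
T = 273 K.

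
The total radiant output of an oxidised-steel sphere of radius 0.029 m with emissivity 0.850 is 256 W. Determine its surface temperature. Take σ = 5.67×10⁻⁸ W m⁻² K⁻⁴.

T ≈ 842 K

A = 4πr² = 4π × (0.029)² = 0.0106 m².
From P = εσAT⁴, T = (P / εσA)^(1/4) = (256 / (0.850 × 5.67×10⁻⁸ × 0.0106))^(1/4).
T = (5.03×10^11)^(1/4) = 842 K.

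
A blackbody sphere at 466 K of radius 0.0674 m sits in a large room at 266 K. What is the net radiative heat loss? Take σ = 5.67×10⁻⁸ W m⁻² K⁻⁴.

A = 4πr² = 4π × (0.0674)² = 0.0571 m².
Q = σA(T⁴ − T_s⁴). T⁴ − T_s⁴ = (466)⁴ − (266)⁴ = 4.72×10^10 − 5.01×10^9 = 4.22×10^10 K⁴.
Q = 5.67×10⁻⁸ × 0.0571 × 4.22×10^10 = 136 W.

Q ≈ 136 W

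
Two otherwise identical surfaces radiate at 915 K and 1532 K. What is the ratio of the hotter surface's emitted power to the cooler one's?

ratio ≈ 7.86

P ∝ T⁴, so the ratio is (1532/915)⁴ = (1.674)⁴ = 7.86.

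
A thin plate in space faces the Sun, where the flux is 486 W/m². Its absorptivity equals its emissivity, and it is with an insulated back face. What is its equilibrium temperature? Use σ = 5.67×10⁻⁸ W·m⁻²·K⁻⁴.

Absorbed flux αS = emitted flux εσT⁴ (one radiating face); with α = ε, T = (S/σ)^(1/4).
T = (486 / 5.67×10⁻⁸)^(1/4) = (8.57×10^9)^(1/4).
T = 304 K.

T ≈ 304 K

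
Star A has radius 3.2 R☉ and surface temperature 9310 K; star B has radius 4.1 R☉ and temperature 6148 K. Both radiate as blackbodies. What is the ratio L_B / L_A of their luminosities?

L_B/L_A ≈ 0.312

L = 4πR²σT⁴ ∝ R²T⁴, so L_B/L_A = (4.1/3.2)² × (6148/9310)⁴ = 1.64 × 0.190 = 0.312.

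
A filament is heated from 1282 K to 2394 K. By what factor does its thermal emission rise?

P ∝ T⁴, so the ratio is (2394/1282)⁴ = (1.867)⁴ = 12.2.

ratio ≈ 12.2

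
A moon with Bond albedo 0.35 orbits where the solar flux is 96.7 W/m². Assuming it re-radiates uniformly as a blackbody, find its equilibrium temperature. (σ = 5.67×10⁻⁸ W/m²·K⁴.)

Power absorbed = (1−a)S·πR²; power emitted = 4πR²σT⁴. Equating and cancelling πR²:
T = ((1−a)S / 4σ)^(1/4) = (62.9 / (4 × 5.67×10⁻⁸))^(1/4) = (2.77×10^8)^(1/4).
T = 129 K.

T ≈ 129 K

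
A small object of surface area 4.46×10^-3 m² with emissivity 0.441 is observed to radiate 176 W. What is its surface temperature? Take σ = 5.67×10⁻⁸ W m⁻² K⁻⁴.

T ≈ 1120 K

From P = εσAT⁴, T = (P / εσA)^(1/4) = (176 / (0.441 × 5.67×10⁻⁸ × 4.46×10^-3))^(1/4).
T = (1.58×10^12)^(1/4) = 1120 K.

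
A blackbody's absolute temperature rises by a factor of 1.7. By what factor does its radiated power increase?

P ∝ T⁴, so the power scales as (1.7)⁴ = 8.35.

factor ≈ 8.35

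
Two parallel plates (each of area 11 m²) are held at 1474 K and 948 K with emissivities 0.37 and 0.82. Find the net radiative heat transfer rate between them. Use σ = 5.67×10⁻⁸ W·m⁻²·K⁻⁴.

For two large parallel gray plates, q = σ(T₁⁴ − T₂⁴) / (1/ε₁ + 1/ε₂ − 1).
1/ε₁ + 1/ε₂ − 1 = 1/0.37 + 1/0.82 − 1 = 2.922.
T₁⁴ − T₂⁴ = 4.72×10^12 − 8.08×10^11 = 3.91×10^12 K⁴.
q = 5.67×10⁻⁸ × 3.91×10^12 / 2.922 = 75900 W/m².
Q = q·A = 75900 × 11 = 8.35×10^5 W.

Q ≈ 8.35×10^5 W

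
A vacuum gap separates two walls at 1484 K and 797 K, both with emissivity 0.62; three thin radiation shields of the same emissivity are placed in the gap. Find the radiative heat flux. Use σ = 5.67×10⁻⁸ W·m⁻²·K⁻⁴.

q ≈ 28300 W/m²

Each of the 4 gaps contributes resistance (2/ε − 1) = 2/0.62 − 1 = 2.226; total = 8.903.
q = σ(T₁⁴ − T₂⁴) / 8.903 = 5.67×10⁻⁸ × 4.45×10^12 / 8.903 = 28300 W/m².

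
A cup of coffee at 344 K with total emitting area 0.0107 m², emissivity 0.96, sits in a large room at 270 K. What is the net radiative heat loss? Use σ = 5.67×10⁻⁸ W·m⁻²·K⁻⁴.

Q ≈ 5.06 W

Q = εσA(T⁴ − T_s⁴). T⁴ − T_s⁴ = (344)⁴ − (270)⁴ = 1.40×10^10 − 5.31×10^9 = 8.69×10^9 K⁴.
Q = 0.96 × 5.67×10⁻⁸ × 0.0107 × 8.69×10^9 = 5.06 W.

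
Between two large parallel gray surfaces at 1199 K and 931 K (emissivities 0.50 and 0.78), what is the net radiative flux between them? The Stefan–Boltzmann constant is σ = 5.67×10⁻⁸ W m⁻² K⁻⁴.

q ≈ 32700 W/m²

For two large parallel gray plates, q = σ(T₁⁴ − T₂⁴) / (1/ε₁ + 1/ε₂ − 1).
1/ε₁ + 1/ε₂ − 1 = 1/0.50 + 1/0.78 − 1 = 2.282.
T₁⁴ − T₂⁴ = 2.07×10^12 − 7.51×10^11 = 1.32×10^12 K⁴.
q = 5.67×10⁻⁸ × 1.32×10^12 / 2.282 = 32700 W/m².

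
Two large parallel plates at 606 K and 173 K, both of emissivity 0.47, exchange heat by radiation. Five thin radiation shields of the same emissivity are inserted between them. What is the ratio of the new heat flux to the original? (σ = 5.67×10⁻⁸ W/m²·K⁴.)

With N identical shields there are N+1 = 6 gaps in series, each with the same radiative resistance, so the flux falls to 1/(N+1) of its unshielded value.

ratio ≈ 0.167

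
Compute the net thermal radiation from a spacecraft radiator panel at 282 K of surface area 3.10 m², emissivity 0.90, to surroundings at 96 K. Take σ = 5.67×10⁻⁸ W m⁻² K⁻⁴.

Q = εσA(T⁴ − T_s⁴). T⁴ − T_s⁴ = (282)⁴ − (96)⁴ = 6.32×10^9 − 8.49×10^7 = 6.24×10^9 K⁴.
Q = 0.90 × 5.67×10⁻⁸ × 3.10 × 6.24×10^9 = 987 W.

Q ≈ 987 W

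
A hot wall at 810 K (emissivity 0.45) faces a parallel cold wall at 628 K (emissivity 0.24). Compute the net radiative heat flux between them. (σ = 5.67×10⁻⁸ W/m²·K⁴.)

For two large parallel gray plates, q = σ(T₁⁴ − T₂⁴) / (1/ε₁ + 1/ε₂ − 1).
1/ε₁ + 1/ε₂ − 1 = 1/0.45 + 1/0.24 − 1 = 5.389.
T₁⁴ − T₂⁴ = 4.30×10^11 − 1.56×10^11 = 2.75×10^11 K⁴.
q = 5.67×10⁻⁸ × 2.75×10^11 / 5.389 = 2890 W/m².

q ≈ 2890 W/m²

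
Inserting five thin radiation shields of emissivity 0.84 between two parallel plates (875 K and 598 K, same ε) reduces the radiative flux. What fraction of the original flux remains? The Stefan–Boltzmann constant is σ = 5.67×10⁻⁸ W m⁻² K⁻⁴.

With N identical shields there are N+1 = 6 gaps in series, each with the same radiative resistance, so the flux falls to 1/(N+1) of its unshielded value.

ratio ≈ 0.167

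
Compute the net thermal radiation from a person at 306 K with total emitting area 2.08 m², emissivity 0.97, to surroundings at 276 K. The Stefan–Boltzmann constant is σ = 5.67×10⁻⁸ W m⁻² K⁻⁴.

Q ≈ 339 W

Q = εσA(T⁴ − T_s⁴). T⁴ − T_s⁴ = (306)⁴ − (276)⁴ = 8.77×10^9 − 5.80×10^9 = 2.96×10^9 K⁴.
Q = 0.97 × 5.67×10⁻⁸ × 2.08 × 2.96×10^9 = 339 W.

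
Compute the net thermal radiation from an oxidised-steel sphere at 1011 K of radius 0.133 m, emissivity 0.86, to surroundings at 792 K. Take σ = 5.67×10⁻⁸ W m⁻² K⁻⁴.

A = 4πr² = 4π × (0.133)² = 0.222 m².
Q = εσA(T⁴ − T_s⁴). T⁴ − T_s⁴ = (1011)⁴ − (792)⁴ = 1.04×10^12 − 3.93×10^11 = 6.51×10^11 K⁴.
Q = 0.86 × 5.67×10⁻⁸ × 0.222 × 6.51×10^11 = 7060 W.

Q ≈ 7060 W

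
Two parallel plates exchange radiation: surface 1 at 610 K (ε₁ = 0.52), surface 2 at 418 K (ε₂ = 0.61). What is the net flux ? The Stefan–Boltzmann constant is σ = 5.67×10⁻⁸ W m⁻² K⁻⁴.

For two large parallel gray plates, q = σ(T₁⁴ − T₂⁴) / (1/ε₁ + 1/ε₂ − 1).
1/ε₁ + 1/ε₂ − 1 = 1/0.52 + 1/0.61 − 1 = 2.562.
T₁⁴ − T₂⁴ = 1.38×10^11 − 3.05×10^10 = 1.08×10^11 K⁴.
q = 5.67×10⁻⁸ × 1.08×10^11 / 2.562 = 2390 W/m².

q ≈ 2390 W/m²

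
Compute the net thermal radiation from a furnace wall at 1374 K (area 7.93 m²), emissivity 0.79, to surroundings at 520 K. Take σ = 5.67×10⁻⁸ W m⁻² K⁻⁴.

Q ≈ 1.24×10^6 W

Q = εσA(T⁴ − T_s⁴). T⁴ − T_s⁴ = (1374)⁴ − (520)⁴ = 3.56×10^12 − 7.31×10^10 = 3.49×10^12 K⁴.
Q = 0.79 × 5.67×10⁻⁸ × 7.93 × 3.49×10^12 = 1.24×10^6 W.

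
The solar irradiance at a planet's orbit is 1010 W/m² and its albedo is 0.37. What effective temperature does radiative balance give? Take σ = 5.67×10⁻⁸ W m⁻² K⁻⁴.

Power absorbed = (1−a)S·πR²; power emitted = 4πR²σT⁴. Equating and cancelling πR²:
T = ((1−a)S / 4σ)^(1/4) = (636 / (4 × 5.67×10⁻⁸))^(1/4) = (2.81×10^9)^(1/4).
T = 230 K.

T ≈ 230 K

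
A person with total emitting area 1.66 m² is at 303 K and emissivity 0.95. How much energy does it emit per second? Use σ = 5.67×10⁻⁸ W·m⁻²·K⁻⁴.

Stefan–Boltzmann: P = εσAT⁴ = 0.95 × 5.67×10⁻⁸ × 1.66 × (303)⁴ = 0.95 × 5.67×10⁻⁸ × 1.66 × 8.43×10^9.
P = 754 W.

P ≈ 754 W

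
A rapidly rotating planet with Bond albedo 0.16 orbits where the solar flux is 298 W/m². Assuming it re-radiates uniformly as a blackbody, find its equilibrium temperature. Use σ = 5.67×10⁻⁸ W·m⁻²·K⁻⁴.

Power absorbed = (1−a)S·πR²; power emitted = 4πR²σT⁴. Equating and cancelling πR²:
T = ((1−a)S / 4σ)^(1/4) = (250 / (4 × 5.67×10⁻⁸))^(1/4) = (1.10×10^9)^(1/4).
T = 182 K.

T ≈ 182 K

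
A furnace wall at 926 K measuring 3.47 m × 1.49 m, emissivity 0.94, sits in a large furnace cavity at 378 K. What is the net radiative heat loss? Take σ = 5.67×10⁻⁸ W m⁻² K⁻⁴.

Q ≈ 1.97×10^5 W

A = 3.47 × 1.49 = 5.17 m².
Q = εσA(T⁴ − T_s⁴). T⁴ − T_s⁴ = (926)⁴ − (378)⁴ = 7.35×10^11 − 2.04×10^10 = 7.15×10^11 K⁴.
Q = 0.94 × 5.67×10⁻⁸ × 5.17 × 7.15×10^11 = 1.97×10^5 W.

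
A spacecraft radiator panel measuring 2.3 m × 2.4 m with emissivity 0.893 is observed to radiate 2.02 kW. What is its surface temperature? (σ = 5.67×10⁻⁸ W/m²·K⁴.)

A = 2.3 × 2.4 = 5.52 m².
From P = εσAT⁴, T = (P / εσA)^(1/4) = (2020 / (0.893 × 5.67×10⁻⁸ × 5.52))^(1/4).
T = (7.23×10^9)^(1/4) = 292 K.

T ≈ 292 K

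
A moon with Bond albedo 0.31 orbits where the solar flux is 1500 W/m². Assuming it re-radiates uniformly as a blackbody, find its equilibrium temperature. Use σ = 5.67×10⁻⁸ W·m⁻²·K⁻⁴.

T ≈ 260 K

Power absorbed = (1−a)S·πR²; power emitted = 4πR²σT⁴. Equating and cancelling πR²:
T = ((1−a)S / 4σ)^(1/4) = (1040 / (4 × 5.67×10⁻⁸))^(1/4) = (4.56×10^9)^(1/4).
T = 260 K.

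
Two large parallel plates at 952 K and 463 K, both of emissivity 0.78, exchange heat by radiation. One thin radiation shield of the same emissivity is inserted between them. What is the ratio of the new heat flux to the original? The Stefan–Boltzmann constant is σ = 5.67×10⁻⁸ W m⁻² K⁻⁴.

With N identical shields there are N+1 = 2 gaps in series, each with the same radiative resistance, so the flux falls to 1/(N+1) of its unshielded value.

ratio ≈ 0.500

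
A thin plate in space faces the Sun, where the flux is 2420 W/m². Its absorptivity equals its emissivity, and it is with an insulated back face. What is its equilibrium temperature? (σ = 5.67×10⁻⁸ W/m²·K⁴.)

T ≈ 455 K

Absorbed flux αS = emitted flux εσT⁴ (one radiating face); with α = ε, T = (S/σ)^(1/4).
T = (2420 / 5.67×10⁻⁸)^(1/4) = (4.27×10^10)^(1/4).
T = 455 K.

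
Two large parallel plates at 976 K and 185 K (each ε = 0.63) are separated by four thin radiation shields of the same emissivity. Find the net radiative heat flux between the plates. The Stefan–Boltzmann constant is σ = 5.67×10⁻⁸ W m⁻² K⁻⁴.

q ≈ 4730 W/m²

Each of the 5 gaps contributes resistance (2/ε − 1) = 2/0.63 − 1 = 2.175; total = 10.87.
q = σ(T₁⁴ − T₂⁴) / 10.87 = 5.67×10⁻⁸ × 9.06×10^11 / 10.87 = 4730 W/m².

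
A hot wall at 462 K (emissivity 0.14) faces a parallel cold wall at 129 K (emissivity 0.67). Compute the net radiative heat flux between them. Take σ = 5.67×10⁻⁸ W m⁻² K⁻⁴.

q ≈ 336 W/m²

For two large parallel gray plates, q = σ(T₁⁴ − T₂⁴) / (1/ε₁ + 1/ε₂ − 1).
1/ε₁ + 1/ε₂ − 1 = 1/0.14 + 1/0.67 − 1 = 7.635.
T₁⁴ − T₂⁴ = 4.56×10^10 − 2.77×10^8 = 4.53×10^10 K⁴.
q = 5.67×10⁻⁸ × 4.53×10^10 / 7.635 = 336 W/m².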